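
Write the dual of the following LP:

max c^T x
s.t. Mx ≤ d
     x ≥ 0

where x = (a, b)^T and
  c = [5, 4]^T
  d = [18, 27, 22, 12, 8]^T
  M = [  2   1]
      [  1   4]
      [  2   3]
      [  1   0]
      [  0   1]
Minimize: z = 18y1 + 27y2 + 22y3 + 12y4 + 8y5

Subject to:
  C1: -2y1 - y2 - 2y3 - y4 ≤ -5
  C2: -y1 - 4y2 - 3y3 - y5 ≤ -4
  y1, y2, y3, y4, y5 ≥ 0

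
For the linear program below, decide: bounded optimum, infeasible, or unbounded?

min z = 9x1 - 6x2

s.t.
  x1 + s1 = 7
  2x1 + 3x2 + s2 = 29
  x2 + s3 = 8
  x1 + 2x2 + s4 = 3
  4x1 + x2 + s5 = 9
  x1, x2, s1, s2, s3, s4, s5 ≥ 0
The point (0, 1.5) satisfies every constraint, so the LP is feasible; the constraints give x1 ≤ 7 and x2 ≤ 8, which with x1, x2 ≥ 0 keep the feasible region inside a bounded box. A feasible, bounded LP attains a finite optimum at a vertex.

Evaluating z = 9x1 - 6x2 at each vertex:
  (0, 0): z = 0
  (2.25, 0): z = 20.25
  (2.143, 0.4286): z = 16.71
  (0, 1.5): z = -9

Bounded optimum: z* = -9 at (0, 1.5).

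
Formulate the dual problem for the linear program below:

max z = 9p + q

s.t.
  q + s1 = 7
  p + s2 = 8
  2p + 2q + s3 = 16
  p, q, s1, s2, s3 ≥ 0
Minimize: z = 7y1 + 8y2 + 16y3

Subject to:
  C1: -y2 - 2y3 ≤ -9
  C2: -y1 - 2y3 ≤ -1
  y1, y2, y3 ≥ 0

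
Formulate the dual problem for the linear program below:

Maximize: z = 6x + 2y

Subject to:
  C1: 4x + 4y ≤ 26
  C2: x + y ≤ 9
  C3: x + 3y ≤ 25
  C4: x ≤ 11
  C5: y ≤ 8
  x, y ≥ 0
Minimize: z = 26y1 + 9y2 + 25y3 + 11y4 + 8y5

Subject to:
  C1: -4y1 - y2 - y3 - y4 ≤ -6
  C2: -4y1 - y2 - 3y3 - y5 ≤ -2
  y1, y2, y3, y4, y5 ≥ 0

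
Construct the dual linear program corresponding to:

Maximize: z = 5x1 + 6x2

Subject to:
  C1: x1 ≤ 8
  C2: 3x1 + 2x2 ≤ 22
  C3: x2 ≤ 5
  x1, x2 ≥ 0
Minimize: z = 8y1 + 22y2 + 5y3

Subject to:
  C1: -y1 - 3y2 ≤ -5
  C2: -2y2 - y3 ≤ -6
  y1, y2, y3 ≥ 0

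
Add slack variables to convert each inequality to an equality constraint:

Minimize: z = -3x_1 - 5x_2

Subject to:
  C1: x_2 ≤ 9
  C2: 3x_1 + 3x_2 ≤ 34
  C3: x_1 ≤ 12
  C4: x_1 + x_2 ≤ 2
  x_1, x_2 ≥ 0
min z = -3x_1 - 5x_2

s.t.
  x_2 + s1 = 9
  3x_1 + 3x_2 + s2 = 34
  x_1 + s3 = 12
  x_1 + x_2 + s4 = 2
  x_1, x_2, s1, s2, s3, s4 ≥ 0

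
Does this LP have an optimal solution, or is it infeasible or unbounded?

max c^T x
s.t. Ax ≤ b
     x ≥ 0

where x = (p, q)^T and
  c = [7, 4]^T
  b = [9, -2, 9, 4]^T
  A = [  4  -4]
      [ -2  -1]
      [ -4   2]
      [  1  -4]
Feasible point: (1, 0) satisfies every constraint, so the LP is feasible.
Direction d = (1, 1): for each constraint row a, a·d ≤ 0 —
  (4)(1) + (-4)(1) = 0 ≤ 0
  (-2)(1) + (-1)(1) = -3 ≤ 0
  (-4)(1) + (2)(1) = -2 ≤ 0
  (1)(1) + (-4)(1) = -3 ≤ 0
and d ≥ 0, so (1, 0) + t·d stays feasible for every t ≥ 0. Along this ray z = 7p + 4q changes by 11 per unit t, so z → +∞.

Unbounded: there is a feasible ray along which z → +∞.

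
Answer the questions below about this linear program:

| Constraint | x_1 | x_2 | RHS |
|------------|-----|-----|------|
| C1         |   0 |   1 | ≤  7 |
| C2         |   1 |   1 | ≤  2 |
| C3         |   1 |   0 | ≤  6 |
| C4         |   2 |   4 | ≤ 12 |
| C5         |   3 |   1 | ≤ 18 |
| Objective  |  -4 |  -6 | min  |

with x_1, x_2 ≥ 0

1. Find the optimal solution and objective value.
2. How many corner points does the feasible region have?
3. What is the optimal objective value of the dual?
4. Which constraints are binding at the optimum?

1. x_1 = 0, x_2 = 2, z = -12
2. 3
3. -12 (by strong duality, equal to the primal optimum)
4. C2, x_1 ≥ 0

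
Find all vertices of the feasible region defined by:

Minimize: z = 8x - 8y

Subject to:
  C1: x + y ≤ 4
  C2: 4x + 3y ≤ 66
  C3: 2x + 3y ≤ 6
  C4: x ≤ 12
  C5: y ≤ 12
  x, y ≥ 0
Each vertex is the intersection of two constraint boundaries that also satisfies all remaining constraints:
  x = 0 and y = 0 → (0, 0)
  2x + 3y = 6 and y = 0 → (3, 0)
  2x + 3y = 6 and x = 0 → (0, 2)

Vertices: (0, 0), (3, 0), (0, 2)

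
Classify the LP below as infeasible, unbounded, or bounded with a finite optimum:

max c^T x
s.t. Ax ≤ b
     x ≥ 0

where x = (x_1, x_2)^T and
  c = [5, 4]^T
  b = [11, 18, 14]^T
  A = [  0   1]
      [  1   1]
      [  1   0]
The point (14, 4) satisfies every constraint, so the LP is feasible; the constraints give x_1 ≤ 14 and x_2 ≤ 11, which with x_1, x_2 ≥ 0 keep the feasible region inside a bounded box. A feasible, bounded LP attains a finite optimum at a vertex.

Evaluating z = 5x_1 + 4x_2 at each vertex:
  (0, 0): z = 0
  (14, 0): z = 70
  (14, 4): z = 86
  (7, 11): z = 79
  (0, 11): z = 44

Bounded optimum: z* = 86 at (14, 4).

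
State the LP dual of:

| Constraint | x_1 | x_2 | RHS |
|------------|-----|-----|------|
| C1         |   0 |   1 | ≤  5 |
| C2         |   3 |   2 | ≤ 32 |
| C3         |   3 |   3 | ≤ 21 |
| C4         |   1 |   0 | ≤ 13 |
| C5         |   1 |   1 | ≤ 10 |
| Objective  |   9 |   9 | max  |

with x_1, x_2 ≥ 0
Minimize: z = 5y1 + 32y2 + 21y3 + 13y4 + 10y5

Subject to:
  C1: -3y2 - 3y3 - y4 - y5 ≤ -9
  C2: -y1 - 2y2 - 3y3 - y5 ≤ -9
  y1, y2, y3, y4, y5 ≥ 0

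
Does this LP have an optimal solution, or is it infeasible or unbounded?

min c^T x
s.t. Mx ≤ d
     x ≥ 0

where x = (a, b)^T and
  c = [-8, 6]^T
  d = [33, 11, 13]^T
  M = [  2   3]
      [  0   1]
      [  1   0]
The point (13, 0) satisfies every constraint, so the LP is feasible; the constraints give a ≤ 13 and b ≤ 11, which with a, b ≥ 0 keep the feasible region inside a bounded box. A feasible, bounded LP attains a finite optimum at a vertex.

The LP has an optimal solution: (13, 0) with z = -104.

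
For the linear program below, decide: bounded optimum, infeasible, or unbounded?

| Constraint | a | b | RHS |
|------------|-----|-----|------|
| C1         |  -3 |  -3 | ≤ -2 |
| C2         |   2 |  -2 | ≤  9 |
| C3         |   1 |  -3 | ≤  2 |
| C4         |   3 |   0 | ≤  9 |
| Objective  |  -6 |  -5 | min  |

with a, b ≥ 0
Feasible point: (0, 1) satisfies every constraint, so the LP is feasible.
Direction d = (0, 1): for each constraint row a, a·d ≤ 0 —
  (-3)(0) + (-3)(1) = -3 ≤ 0
  (2)(0) + (-2)(1) = -2 ≤ 0
  (1)(0) + (-3)(1) = -3 ≤ 0
  (3)(0) + (0)(1) = 0 ≤ 0
and d ≥ 0, so (0, 1) + t·d stays feasible for every t ≥ 0. Along this ray z = -6a - 5b changes by -5 per unit t, so z → −∞.

Unbounded: there is a feasible ray along which z → −∞.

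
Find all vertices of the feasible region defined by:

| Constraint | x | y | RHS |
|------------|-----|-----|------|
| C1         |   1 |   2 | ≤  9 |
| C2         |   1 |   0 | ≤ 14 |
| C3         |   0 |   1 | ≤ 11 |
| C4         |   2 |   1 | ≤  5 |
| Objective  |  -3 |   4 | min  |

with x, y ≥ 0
Each vertex is the intersection of two constraint boundaries that also satisfies all remaining constraints:
  x = 0 and y = 0 → (0, 0)
  2x + y = 5 and y = 0 → (2.5, 0)
  x + 2y = 9 and 2x + y = 5 → (0.3333, 4.333)
  x + 2y = 9 and x = 0 → (0, 4.5)

Vertices: (0, 0), (2.5, 0), (0.3333, 4.333), (0, 4.5)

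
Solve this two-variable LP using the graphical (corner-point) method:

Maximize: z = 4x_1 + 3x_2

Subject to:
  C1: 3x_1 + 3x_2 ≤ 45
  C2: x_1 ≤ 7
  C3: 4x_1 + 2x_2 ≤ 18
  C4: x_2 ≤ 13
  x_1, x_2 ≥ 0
x_1 = 0, x_2 = 9, z = 27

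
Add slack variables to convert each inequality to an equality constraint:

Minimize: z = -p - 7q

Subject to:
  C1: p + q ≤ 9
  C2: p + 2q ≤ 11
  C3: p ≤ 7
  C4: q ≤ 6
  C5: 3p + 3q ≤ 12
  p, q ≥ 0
min z = -p - 7q

s.t.
  p + q + s1 = 9
  p + 2q + s2 = 11
  p + s3 = 7
  q + s4 = 6
  3p + 3q + s5 = 12
  p, q, s1, s2, s3, s4, s5 ≥ 0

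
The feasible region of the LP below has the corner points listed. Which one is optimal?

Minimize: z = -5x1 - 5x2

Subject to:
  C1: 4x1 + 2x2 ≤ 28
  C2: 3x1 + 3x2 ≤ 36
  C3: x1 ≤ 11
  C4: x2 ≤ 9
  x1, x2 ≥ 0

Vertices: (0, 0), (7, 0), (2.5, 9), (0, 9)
Evaluating z = -5x1 - 5x2 at each vertex:
  (0, 0): z = 0
  (7, 0): z = -35
  (2.5, 9): z = -57.5
  (0, 9): z = -45

The smallest value is z = -57.5, attained at (2.5, 9).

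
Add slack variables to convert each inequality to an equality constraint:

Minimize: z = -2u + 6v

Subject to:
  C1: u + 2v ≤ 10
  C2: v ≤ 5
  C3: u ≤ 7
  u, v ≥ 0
min z = -2u + 6v

s.t.
  u + 2v + s1 = 10
  v + s2 = 5
  u + s3 = 7
  u, v, s1, s2, s3 ≥ 0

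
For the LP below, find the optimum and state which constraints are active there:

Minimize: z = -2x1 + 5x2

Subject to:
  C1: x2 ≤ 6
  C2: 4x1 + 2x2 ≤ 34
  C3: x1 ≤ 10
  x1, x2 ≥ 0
Optimal: x1 = 8.5, x2 = 0
Slack at optimum:
  C1: slack = 6
  C2: slack = 0 (binding)
  C3: slack = 1.5
  x1 ≥ 0: x1 = 8.5
  x2 ≥ 0: x2 = 0 (binding)
Binding constraints: C2, x2 ≥ 0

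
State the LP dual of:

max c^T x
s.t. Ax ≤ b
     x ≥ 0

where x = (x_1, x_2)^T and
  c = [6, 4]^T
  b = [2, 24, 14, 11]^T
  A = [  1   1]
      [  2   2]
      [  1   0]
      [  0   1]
Minimize: z = 2y1 + 24y2 + 14y3 + 11y4

Subject to:
  C1: -y1 - 2y2 - y3 ≤ -6
  C2: -y1 - 2y2 - y4 ≤ -4
  y1, y2, y3, y4 ≥ 0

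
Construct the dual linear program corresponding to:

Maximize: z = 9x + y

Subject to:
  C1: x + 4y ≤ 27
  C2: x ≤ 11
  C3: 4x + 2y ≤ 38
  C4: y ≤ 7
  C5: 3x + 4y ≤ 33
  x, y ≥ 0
Minimize: z = 27y1 + 11y2 + 38y3 + 7y4 + 33y5

Subject to:
  C1: -y1 - y2 - 4y3 - 3y5 ≤ -9
  C2: -4y1 - 2y3 - y4 - 4y5 ≤ -1
  y1, y2, y3, y4, y5 ≥ 0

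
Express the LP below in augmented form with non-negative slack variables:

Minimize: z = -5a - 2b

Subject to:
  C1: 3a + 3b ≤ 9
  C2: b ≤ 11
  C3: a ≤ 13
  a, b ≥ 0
min z = -5a - 2b

s.t.
  3a + 3b + s1 = 9
  b + s2 = 11
  a + s3 = 13
  a, b, s1, s2, s3 ≥ 0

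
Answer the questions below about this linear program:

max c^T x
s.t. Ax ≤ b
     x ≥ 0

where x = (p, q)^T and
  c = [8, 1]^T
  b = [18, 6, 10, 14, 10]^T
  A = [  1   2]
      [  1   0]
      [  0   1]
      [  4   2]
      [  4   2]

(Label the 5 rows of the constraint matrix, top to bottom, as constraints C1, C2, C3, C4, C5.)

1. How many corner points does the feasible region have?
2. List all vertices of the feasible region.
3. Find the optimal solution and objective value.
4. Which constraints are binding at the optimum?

1. 3
2. (0, 0), (2.5, 0), (0, 5)
3. p = 2.5, q = 0, z = 20
4. C5, q ≥ 0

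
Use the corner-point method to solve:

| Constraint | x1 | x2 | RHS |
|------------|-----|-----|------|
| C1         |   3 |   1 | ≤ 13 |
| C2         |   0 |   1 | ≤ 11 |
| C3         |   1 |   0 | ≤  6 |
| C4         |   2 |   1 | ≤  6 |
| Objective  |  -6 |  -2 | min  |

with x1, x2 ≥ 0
x1 = 3, x2 = 0, z = -18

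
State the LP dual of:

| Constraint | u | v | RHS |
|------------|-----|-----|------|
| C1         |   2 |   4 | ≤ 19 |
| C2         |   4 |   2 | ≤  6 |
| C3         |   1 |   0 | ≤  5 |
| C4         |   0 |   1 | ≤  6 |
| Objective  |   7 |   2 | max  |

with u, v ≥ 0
Minimize: z = 19y1 + 6y2 + 5y3 + 6y4

Subject to:
  C1: -2y1 - 4y2 - y3 ≤ -7
  C2: -4y1 - 2y2 - y4 ≤ -2
  y1, y2, y3, y4 ≥ 0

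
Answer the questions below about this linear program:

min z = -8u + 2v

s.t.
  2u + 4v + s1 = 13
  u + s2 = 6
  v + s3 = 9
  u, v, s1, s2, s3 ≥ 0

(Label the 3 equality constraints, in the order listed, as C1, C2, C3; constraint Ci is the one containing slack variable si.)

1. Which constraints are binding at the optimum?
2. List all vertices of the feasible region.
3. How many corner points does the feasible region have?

1. C2, v ≥ 0
2. (0, 0), (6, 0), (6, 0.25), (0, 3.25)
3. 4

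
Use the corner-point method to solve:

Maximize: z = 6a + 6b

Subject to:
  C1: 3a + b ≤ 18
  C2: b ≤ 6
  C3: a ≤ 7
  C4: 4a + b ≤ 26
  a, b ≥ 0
Each vertex is the intersection of two constraint boundaries that also satisfies all remaining constraints:
  a = 0 and b = 0 → (0, 0)
  3a + b = 18 and b = 0 → (6, 0)
  3a + b = 18 and b = 6 → (4, 6)
  b = 6 and a = 0 → (0, 6)

Evaluating z = 6a + 6b at each vertex:
  (0, 0): z = 0
  (6, 0): z = 36
  (4, 6): z = 60
  (0, 6): z = 36

The maximum is at (4, 6) with z = 60.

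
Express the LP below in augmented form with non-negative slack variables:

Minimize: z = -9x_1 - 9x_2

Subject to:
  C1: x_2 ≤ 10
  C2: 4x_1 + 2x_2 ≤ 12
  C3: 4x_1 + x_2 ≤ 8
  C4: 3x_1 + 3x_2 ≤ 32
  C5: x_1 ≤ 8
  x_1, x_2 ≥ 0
min z = -9x_1 - 9x_2

s.t.
  x_2 + s1 = 10
  4x_1 + 2x_2 + s2 = 12
  4x_1 + x_2 + s3 = 8
  3x_1 + 3x_2 + s4 = 32
  x_1 + s5 = 8
  x_1, x_2, s1, s2, s3, s4, s5 ≥ 0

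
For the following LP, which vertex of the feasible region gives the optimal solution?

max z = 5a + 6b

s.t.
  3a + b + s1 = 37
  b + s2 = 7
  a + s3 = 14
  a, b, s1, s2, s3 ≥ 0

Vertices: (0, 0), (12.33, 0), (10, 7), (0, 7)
Evaluating z = 5a + 6b at each vertex:
  (0, 0): z = 0
  (12.33, 0): z = 61.67
  (10, 7): z = 92
  (0, 7): z = 42

The largest value is z = 92, attained at (10, 7).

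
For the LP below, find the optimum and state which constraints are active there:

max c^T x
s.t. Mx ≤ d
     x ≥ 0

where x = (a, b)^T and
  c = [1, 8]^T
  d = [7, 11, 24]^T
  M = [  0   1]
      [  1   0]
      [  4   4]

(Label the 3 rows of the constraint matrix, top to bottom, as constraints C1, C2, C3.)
Optimal: a = 0, b = 6
Slack at optimum:
  C1: slack = 1
  C2: slack = 11
  C3: slack = 0 (binding)
  a ≥ 0: a = 0 (binding)
  b ≥ 0: b = 6
Binding constraints: C3, a ≥ 0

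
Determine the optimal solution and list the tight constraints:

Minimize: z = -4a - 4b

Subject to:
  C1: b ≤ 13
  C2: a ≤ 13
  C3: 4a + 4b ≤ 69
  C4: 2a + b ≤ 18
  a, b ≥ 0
Optimal: a = 2.5, b = 13
Slack at optimum:
  C1: slack = 0 (binding)
  C2: slack = 10.5
  C3: slack = 7
  C4: slack = 0 (binding)
  a ≥ 0: a = 2.5
  b ≥ 0: b = 13
Binding constraints: C1, C4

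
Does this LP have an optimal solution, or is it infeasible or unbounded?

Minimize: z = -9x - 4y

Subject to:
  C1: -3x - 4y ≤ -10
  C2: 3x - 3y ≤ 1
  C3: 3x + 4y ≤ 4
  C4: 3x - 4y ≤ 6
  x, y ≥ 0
C3 requires 3x + 4y ≤ 4, while C1 (-3x - 4y ≤ -10) is equivalent to 3x + 4y ≥ 10. Together they would need 10 ≤ 3x + 4y ≤ 4, which is impossible since 10 > 4. No point satisfies all constraints.

Infeasible — the constraint set is empty.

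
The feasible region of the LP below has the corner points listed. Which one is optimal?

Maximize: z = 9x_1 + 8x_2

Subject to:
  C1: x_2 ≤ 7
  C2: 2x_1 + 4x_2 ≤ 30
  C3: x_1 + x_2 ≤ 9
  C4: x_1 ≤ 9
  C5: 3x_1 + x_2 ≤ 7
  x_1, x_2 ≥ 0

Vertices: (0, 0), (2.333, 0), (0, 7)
(0, 7) with z = 56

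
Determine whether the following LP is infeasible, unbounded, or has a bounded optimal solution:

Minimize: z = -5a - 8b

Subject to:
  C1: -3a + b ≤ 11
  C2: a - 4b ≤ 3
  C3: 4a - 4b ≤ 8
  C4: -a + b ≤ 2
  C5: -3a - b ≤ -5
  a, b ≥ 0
Feasible point: (2, 0) satisfies every constraint, so the LP is feasible.
Direction d = (1, 1): for each constraint row a, a·d ≤ 0 —
  (-3)(1) + (1)(1) = -2 ≤ 0
  (1)(1) + (-4)(1) = -3 ≤ 0
  (4)(1) + (-4)(1) = 0 ≤ 0
  (-1)(1) + (1)(1) = 0 ≤ 0
  (-3)(1) + (-1)(1) = -4 ≤ 0
and d ≥ 0, so (2, 0) + t·d stays feasible for every t ≥ 0. Along this ray z = -5a - 8b changes by -13 per unit t, so z → −∞.

Unbounded — the objective can decrease without bound over the feasible region.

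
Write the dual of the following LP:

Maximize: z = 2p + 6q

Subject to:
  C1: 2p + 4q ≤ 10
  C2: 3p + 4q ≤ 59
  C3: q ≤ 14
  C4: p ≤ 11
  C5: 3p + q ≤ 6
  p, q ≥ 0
Minimize: z = 10y1 + 59y2 + 14y3 + 11y4 + 6y5

Subject to:
  C1: -2y1 - 3y2 - y4 - 3y5 ≤ -2
  C2: -4y1 - 4y2 - y3 - y5 ≤ -6
  y1, y2, y3, y4, y5 ≥ 0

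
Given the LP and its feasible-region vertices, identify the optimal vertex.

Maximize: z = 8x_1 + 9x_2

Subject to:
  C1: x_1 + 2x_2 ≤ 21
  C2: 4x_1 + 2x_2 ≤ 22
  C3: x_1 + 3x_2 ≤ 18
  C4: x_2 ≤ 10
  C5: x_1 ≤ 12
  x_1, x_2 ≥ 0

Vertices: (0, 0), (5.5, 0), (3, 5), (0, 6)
Evaluating z = 8x_1 + 9x_2 at each vertex:
  (0, 0): z = 0
  (5.5, 0): z = 44
  (3, 5): z = 69
  (0, 6): z = 54

The largest value is z = 69, attained at (3, 5).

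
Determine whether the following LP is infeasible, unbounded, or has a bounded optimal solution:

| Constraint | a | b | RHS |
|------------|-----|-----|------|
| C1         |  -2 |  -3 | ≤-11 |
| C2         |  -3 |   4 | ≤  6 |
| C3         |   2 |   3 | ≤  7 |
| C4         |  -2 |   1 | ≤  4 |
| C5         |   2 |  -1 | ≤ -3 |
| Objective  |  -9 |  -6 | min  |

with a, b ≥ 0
C3 requires 2a + 3b ≤ 7, while C1 (-2a - 3b ≤ -11) is equivalent to 2a + 3b ≥ 11. Together they would need 11 ≤ 2a + 3b ≤ 7, which is impossible since 11 > 7. No point satisfies all constraints.

Infeasible — the constraint set is empty.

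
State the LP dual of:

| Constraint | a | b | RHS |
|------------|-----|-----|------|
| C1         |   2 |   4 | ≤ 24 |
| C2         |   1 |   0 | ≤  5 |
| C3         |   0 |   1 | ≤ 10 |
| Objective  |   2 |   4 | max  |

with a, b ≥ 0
Minimize: z = 24y1 + 5y2 + 10y3

Subject to:
  C1: -2y1 - y2 ≤ -2
  C2: -4y1 - y3 ≤ -4
  y1, y2, y3 ≥ 0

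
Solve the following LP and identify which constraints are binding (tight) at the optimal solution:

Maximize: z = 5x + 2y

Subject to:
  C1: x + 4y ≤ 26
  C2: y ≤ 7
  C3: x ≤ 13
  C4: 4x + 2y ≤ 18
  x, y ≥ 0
Optimal: x = 4.5, y = 0
Binding: C4, y ≥ 0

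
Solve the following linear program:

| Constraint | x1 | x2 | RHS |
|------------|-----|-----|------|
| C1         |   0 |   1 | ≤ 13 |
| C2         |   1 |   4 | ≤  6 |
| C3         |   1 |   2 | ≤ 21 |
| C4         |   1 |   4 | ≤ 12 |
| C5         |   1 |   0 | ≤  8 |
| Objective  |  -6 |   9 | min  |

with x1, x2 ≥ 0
Each vertex is the intersection of two constraint boundaries that also satisfies all remaining constraints:
  x1 = 0 and x2 = 0 → (0, 0)
  x1 + 4x2 = 6 and x2 = 0 → (6, 0)
  x1 + 4x2 = 6 and x1 = 0 → (0, 1.5)

Evaluating z = -6x1 + 9x2 at each vertex:
  (0, 0): z = 0
  (6, 0): z = -36
  (0, 1.5): z = 13.5

The minimum is at (6, 0) with z = -36.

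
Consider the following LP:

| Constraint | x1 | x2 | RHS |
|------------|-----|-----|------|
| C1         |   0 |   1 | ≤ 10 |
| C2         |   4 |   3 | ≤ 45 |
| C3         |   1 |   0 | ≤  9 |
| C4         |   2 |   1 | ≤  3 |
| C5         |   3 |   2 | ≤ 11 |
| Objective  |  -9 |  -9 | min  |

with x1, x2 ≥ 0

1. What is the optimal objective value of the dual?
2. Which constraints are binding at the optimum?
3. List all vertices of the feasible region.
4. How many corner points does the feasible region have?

1. -27 (by strong duality, equal to the primal optimum)
2. C4, x1 ≥ 0
3. (0, 0), (1.5, 0), (0, 3)
4. 3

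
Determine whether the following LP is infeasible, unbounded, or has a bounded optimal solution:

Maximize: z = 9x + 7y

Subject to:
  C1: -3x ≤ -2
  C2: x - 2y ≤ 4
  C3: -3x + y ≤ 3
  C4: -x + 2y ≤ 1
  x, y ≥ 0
Feasible point: (1, 0) satisfies every constraint, so the LP is feasible.
Direction d = (2, 1): for each constraint row a, a·d ≤ 0 —
  (-3)(2) + (0)(1) = -6 ≤ 0
  (1)(2) + (-2)(1) = 0 ≤ 0
  (-3)(2) + (1)(1) = -5 ≤ 0
  (-1)(2) + (2)(1) = 0 ≤ 0
and d ≥ 0, so (1, 0) + t·d stays feasible for every t ≥ 0. Along this ray z = 9x + 7y changes by 25 per unit t, so z → +∞.

Unbounded — the objective can increase without bound over the feasible region.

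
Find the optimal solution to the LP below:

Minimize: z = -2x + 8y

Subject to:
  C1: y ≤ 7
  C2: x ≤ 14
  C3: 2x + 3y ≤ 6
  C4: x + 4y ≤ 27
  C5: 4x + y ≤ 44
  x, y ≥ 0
Each vertex is the intersection of two constraint boundaries that also satisfies all remaining constraints:
  x = 0 and y = 0 → (0, 0)
  2x + 3y = 6 and y = 0 → (3, 0)
  2x + 3y = 6 and x = 0 → (0, 2)

Evaluating z = -2x + 8y at each vertex:
  (0, 0): z = 0
  (3, 0): z = -6
  (0, 2): z = 16

The minimum is at (3, 0) with z = -6.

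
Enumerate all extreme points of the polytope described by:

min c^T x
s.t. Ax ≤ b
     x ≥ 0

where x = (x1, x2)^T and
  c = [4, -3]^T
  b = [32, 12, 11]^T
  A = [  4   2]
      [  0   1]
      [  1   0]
Each vertex is the intersection of two constraint boundaries that also satisfies all remaining constraints:
  x1 = 0 and x2 = 0 → (0, 0)
  4x1 + 2x2 = 32 and x2 = 0 → (8, 0)
  4x1 + 2x2 = 32 and x2 = 12 → (2, 12)
  x2 = 12 and x1 = 0 → (0, 12)

Vertices: (0, 0), (8, 0), (2, 12), (0, 12)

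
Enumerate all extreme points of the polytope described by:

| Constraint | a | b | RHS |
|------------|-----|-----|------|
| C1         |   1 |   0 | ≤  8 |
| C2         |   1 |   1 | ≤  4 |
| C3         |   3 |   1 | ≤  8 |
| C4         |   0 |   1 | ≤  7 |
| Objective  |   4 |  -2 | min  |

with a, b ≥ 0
Each vertex is the intersection of two constraint boundaries that also satisfies all remaining constraints:
  a = 0 and b = 0 → (0, 0)
  3a + b = 8 and b = 0 → (2.667, 0)
  a + b = 4 and 3a + b = 8 → (2, 2)
  a + b = 4 and a = 0 → (0, 4)

Vertices: (0, 0), (2.667, 0), (2, 2), (0, 4)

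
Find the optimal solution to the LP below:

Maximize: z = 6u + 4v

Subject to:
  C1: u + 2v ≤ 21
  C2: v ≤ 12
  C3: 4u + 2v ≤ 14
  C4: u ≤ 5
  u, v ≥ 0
u = 0, v = 7, z = 28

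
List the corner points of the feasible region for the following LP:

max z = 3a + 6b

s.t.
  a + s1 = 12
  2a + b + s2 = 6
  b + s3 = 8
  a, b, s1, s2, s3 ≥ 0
Each vertex is the intersection of two constraint boundaries that also satisfies all remaining constraints:
  a = 0 and b = 0 → (0, 0)
  2a + b = 6 and b = 0 → (3, 0)
  2a + b = 6 and a = 0 → (0, 6)

Vertices: (0, 0), (3, 0), (0, 6)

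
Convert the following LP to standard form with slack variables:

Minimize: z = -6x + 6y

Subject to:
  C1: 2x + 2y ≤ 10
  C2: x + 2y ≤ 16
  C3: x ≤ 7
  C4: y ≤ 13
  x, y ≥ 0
min z = -6x + 6y

s.t.
  2x + 2y + s1 = 10
  x + 2y + s2 = 16
  x + s3 = 7
  y + s4 = 13
  x, y, s1, s2, s3, s4 ≥ 0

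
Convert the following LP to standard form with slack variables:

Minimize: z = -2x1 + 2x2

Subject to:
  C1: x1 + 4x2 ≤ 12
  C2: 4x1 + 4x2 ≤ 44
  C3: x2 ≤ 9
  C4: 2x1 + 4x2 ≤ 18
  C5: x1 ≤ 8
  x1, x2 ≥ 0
min z = -2x1 + 2x2

s.t.
  x1 + 4x2 + s1 = 12
  4x1 + 4x2 + s2 = 44
  x2 + s3 = 9
  2x1 + 4x2 + s4 = 18
  x1 + s5 = 8
  x1, x2, s1, s2, s3, s4, s5 ≥ 0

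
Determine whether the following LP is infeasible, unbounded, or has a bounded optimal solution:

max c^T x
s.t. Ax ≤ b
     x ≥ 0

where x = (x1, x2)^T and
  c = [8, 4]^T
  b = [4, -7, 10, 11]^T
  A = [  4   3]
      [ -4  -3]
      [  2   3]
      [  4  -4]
One constraint requires 4x1 + 3x2 ≤ 4, while the constraint -4x1 - 3x2 ≤ -7 is equivalent to 4x1 + 3x2 ≥ 7. Together they would need 7 ≤ 4x1 + 3x2 ≤ 4, which is impossible since 7 > 4. No point satisfies all constraints.

The feasible region is empty; the LP is infeasible.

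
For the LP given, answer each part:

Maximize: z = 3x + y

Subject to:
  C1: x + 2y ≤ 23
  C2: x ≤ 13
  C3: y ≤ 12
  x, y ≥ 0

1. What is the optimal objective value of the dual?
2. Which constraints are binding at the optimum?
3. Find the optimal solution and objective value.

1. 44 (by strong duality, equal to the primal optimum)
2. C1, C2
3. x = 13, y = 5, z = 44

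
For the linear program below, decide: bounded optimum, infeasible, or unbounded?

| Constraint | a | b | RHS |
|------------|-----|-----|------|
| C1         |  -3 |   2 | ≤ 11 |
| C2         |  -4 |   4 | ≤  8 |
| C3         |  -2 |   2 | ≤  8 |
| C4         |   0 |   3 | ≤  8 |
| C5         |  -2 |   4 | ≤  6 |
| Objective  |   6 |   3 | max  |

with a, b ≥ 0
Feasible point: (0, 0) satisfies every constraint, so the LP is feasible.
Direction d = (1, 0): for each constraint row a, a·d ≤ 0 —
  (-3)(1) + (2)(0) = -3 ≤ 0
  (-4)(1) + (4)(0) = -4 ≤ 0
  (-2)(1) + (2)(0) = -2 ≤ 0
  (0)(1) + (3)(0) = 0 ≤ 0
  (-2)(1) + (4)(0) = -2 ≤ 0
and d ≥ 0, so (0, 0) + t·d stays feasible for every t ≥ 0. Along this ray z = 6a + 3b changes by 6 per unit t, so z → +∞.

Unbounded: there is a feasible ray along which z → +∞.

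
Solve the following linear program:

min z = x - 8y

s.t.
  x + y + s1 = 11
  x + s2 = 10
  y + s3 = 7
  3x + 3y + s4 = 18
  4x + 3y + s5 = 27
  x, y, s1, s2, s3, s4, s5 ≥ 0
Each vertex is the intersection of two constraint boundaries that also satisfies all remaining constraints:
  x = 0 and y = 0 → (0, 0)
  3x + 3y = 18 and y = 0 → (6, 0)
  3x + 3y = 18 and x = 0 → (0, 6)

Evaluating z = x - 8y at each vertex:
  (0, 0): z = 0
  (6, 0): z = 6
  (0, 6): z = -48

The minimum is at (0, 6) with z = -48.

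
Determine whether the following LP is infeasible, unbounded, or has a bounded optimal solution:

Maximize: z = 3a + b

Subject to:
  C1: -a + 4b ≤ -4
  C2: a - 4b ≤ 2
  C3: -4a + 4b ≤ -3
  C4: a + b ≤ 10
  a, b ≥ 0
C2 requires a - 4b ≤ 2, while C1 (-a + 4b ≤ -4) is equivalent to a - 4b ≥ 4. Together they would need 4 ≤ a - 4b ≤ 2, which is impossible since 4 > 2. No point satisfies all constraints.

The feasible region is empty; the LP is infeasible.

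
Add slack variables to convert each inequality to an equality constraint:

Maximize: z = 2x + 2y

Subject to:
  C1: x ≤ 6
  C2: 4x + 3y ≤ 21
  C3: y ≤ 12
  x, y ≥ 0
max z = 2x + 2y

s.t.
  x + s1 = 6
  4x + 3y + s2 = 21
  y + s3 = 12
  x, y, s1, s2, s3 ≥ 0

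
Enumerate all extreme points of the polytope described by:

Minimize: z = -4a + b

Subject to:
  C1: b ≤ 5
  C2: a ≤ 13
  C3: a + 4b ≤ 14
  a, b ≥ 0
Each vertex is the intersection of two constraint boundaries that also satisfies all remaining constraints:
  a = 0 and b = 0 → (0, 0)
  a = 13 and b = 0 → (13, 0)
  a = 13 and a + 4b = 14 → (13, 0.25)
  a + 4b = 14 and a = 0 → (0, 3.5)

Vertices: (0, 0), (13, 0), (13, 0.25), (0, 3.5)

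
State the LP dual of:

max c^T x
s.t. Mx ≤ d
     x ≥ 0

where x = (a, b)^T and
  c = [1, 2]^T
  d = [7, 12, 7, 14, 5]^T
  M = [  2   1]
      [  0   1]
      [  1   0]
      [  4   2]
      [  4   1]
Minimize: z = 7y1 + 12y2 + 7y3 + 14y4 + 5y5

Subject to:
  C1: -2y1 - y3 - 4y4 - 4y5 ≤ -1
  C2: -y1 - y2 - 2y4 - y5 ≤ -2
  y1, y2, y3, y4, y5 ≥ 0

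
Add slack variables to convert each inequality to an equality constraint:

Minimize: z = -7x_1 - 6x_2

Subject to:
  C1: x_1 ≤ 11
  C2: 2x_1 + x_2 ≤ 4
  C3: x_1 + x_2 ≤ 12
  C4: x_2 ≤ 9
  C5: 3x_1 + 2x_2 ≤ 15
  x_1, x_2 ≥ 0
min z = -7x_1 - 6x_2

s.t.
  x_1 + s1 = 11
  2x_1 + x_2 + s2 = 4
  x_1 + x_2 + s3 = 12
  x_2 + s4 = 9
  3x_1 + 2x_2 + s5 = 15
  x_1, x_2, s1, s2, s3, s4, s5 ≥ 0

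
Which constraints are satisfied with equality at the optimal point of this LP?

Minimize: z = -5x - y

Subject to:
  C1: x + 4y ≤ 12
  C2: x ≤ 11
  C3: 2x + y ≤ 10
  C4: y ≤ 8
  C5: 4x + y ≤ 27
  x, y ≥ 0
Optimal: x = 5, y = 0
Slack at optimum:
  C1: slack = 7
  C2: slack = 6
  C3: slack = 0 (binding)
  C4: slack = 8
  C5: slack = 7
  x ≥ 0: x = 5
  y ≥ 0: y = 0 (binding)
Binding constraints: C3, y ≥ 0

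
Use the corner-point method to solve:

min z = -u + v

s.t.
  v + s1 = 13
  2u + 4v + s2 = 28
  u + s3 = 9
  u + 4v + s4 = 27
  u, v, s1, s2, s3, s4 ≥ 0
Each vertex is the intersection of two constraint boundaries that also satisfies all remaining constraints:
  u = 0 and v = 0 → (0, 0)
  u = 9 and v = 0 → (9, 0)
  2u + 4v = 28 and u = 9 → (9, 2.5)
  2u + 4v = 28 and u + 4v = 27 → (1, 6.5)
  u + 4v = 27 and u = 0 → (0, 6.75)

Evaluating z = -u + v at each vertex:
  (0, 0): z = 0
  (9, 0): z = -9
  (9, 2.5): z = -6.5
  (1, 6.5): z = 5.5
  (0, 6.75): z = 6.75

The minimum is at (9, 0) with z = -9.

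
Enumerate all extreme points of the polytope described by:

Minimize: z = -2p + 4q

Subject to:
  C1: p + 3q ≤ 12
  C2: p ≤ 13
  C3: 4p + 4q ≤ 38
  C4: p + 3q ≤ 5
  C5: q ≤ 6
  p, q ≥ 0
Each vertex is the intersection of two constraint boundaries that also satisfies all remaining constraints:
  p = 0 and q = 0 → (0, 0)
  p + 3q = 5 and q = 0 → (5, 0)
  p + 3q = 5 and p = 0 → (0, 1.667)

Vertices: (0, 0), (5, 0), (0, 1.667)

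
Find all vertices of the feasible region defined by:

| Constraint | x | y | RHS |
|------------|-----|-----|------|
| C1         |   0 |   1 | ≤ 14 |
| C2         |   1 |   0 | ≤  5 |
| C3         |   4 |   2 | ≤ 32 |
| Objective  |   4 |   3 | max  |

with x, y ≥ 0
Each vertex is the intersection of two constraint boundaries that also satisfies all remaining constraints:
  x = 0 and y = 0 → (0, 0)
  x = 5 and y = 0 → (5, 0)
  x = 5 and 4x + 2y = 32 → (5, 6)
  y = 14 and 4x + 2y = 32 → (1, 14)
  y = 14 and x = 0 → (0, 14)

Vertices: (0, 0), (5, 0), (5, 6), (1, 14), (0, 14)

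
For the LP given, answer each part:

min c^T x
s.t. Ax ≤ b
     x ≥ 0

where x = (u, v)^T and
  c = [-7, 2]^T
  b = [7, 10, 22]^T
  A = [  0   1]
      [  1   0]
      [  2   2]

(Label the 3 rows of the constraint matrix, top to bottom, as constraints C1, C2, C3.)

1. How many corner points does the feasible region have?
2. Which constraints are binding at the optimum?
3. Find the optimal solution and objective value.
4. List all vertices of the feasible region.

1. 5
2. C2, v ≥ 0
3. u = 10, v = 0, z = -70
4. (0, 0), (10, 0), (10, 1), (4, 7), (0, 7)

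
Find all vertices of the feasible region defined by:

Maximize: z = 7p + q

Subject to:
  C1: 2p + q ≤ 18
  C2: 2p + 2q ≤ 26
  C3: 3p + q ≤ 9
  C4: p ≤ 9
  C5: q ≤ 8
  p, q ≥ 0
Each vertex is the intersection of two constraint boundaries that also satisfies all remaining constraints:
  p = 0 and q = 0 → (0, 0)
  3p + q = 9 and q = 0 → (3, 0)
  3p + q = 9 and q = 8 → (0.3333, 8)
  q = 8 and p = 0 → (0, 8)

Vertices: (0, 0), (3, 0), (0.3333, 8), (0, 8)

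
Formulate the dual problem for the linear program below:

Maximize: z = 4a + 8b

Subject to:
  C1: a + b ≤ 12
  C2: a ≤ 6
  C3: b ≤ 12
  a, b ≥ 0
Minimize: z = 12y1 + 6y2 + 12y3

Subject to:
  C1: -y1 - y2 ≤ -4
  C2: -y1 - y3 ≤ -8
  y1, y2, y3 ≥ 0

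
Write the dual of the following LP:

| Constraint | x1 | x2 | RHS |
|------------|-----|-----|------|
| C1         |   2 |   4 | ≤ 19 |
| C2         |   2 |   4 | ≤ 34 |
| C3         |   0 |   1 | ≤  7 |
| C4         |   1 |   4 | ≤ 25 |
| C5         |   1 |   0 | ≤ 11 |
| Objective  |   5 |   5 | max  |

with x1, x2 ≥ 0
Minimize: z = 19y1 + 34y2 + 7y3 + 25y4 + 11y5

Subject to:
  C1: -2y1 - 2y2 - y4 - y5 ≤ -5
  C2: -4y1 - 4y2 - y3 - 4y4 ≤ -5
  y1, y2, y3, y4, y5 ≥ 0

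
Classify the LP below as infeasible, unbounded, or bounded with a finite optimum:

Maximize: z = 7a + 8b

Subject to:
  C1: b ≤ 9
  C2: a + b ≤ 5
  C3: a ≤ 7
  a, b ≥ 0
The point (0, 5) satisfies every constraint, so the LP is feasible; the constraints give a ≤ 7 and b ≤ 9, which with a, b ≥ 0 keep the feasible region inside a bounded box. A feasible, bounded LP attains a finite optimum at a vertex.

Evaluating z = 7a + 8b at each vertex:
  (0, 0): z = 0
  (5, 0): z = 35
  (0, 5): z = 40

Bounded optimum: z* = 40 at (0, 5).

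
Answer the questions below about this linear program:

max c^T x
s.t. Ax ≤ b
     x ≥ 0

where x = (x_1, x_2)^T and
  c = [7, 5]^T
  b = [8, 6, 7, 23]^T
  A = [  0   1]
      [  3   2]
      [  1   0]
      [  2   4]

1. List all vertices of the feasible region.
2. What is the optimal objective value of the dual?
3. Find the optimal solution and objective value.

1. (0, 0), (2, 0), (0, 3)
2. 15 (by strong duality, equal to the primal optimum)
3. x_1 = 0, x_2 = 3, z = 15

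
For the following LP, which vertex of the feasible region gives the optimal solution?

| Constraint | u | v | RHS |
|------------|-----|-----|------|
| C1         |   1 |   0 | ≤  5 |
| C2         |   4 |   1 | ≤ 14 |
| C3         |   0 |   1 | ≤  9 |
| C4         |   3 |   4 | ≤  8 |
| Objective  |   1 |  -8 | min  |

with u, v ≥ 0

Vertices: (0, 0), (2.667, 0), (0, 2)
Evaluating z = u - 8v at each vertex:
  (0, 0): z = 0
  (2.667, 0): z = 2.667
  (0, 2): z = -16

The smallest value is z = -16, attained at (0, 2).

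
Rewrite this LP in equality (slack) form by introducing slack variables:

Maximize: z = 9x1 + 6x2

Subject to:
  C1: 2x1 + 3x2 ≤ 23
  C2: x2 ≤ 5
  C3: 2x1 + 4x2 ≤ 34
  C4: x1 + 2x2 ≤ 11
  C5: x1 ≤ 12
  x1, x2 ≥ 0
max z = 9x1 + 6x2

s.t.
  2x1 + 3x2 + s1 = 23
  x2 + s2 = 5
  2x1 + 4x2 + s3 = 34
  x1 + 2x2 + s4 = 11
  x1 + s5 = 12
  x1, x2, s1, s2, s3, s4, s5 ≥ 0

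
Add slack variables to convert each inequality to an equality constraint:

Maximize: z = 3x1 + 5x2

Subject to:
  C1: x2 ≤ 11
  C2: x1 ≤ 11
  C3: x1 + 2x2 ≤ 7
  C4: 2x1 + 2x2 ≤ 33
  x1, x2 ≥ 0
max z = 3x1 + 5x2

s.t.
  x2 + s1 = 11
  x1 + s2 = 11
  x1 + 2x2 + s3 = 7
  2x1 + 2x2 + s4 = 33
  x1, x2, s1, s2, s3, s4 ≥ 0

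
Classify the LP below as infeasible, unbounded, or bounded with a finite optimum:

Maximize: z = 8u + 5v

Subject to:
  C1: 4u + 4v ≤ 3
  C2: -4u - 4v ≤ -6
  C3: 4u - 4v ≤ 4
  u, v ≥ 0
C1 requires 4u + 4v ≤ 3, while C2 (-4u - 4v ≤ -6) is equivalent to 4u + 4v ≥ 6. Together they would need 6 ≤ 4u + 4v ≤ 3, which is impossible since 6 > 3. No point satisfies all constraints.

Infeasible: no point satisfies all constraints simultaneously.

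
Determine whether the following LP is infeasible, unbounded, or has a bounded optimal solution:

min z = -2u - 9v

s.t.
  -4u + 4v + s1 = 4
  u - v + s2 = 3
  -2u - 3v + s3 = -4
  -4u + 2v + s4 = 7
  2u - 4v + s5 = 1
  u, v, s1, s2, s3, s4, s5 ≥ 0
Feasible point: (1, 1) satisfies every constraint, so the LP is feasible.
Direction d = (1, 1): for each constraint row a, a·d ≤ 0 —
  (-4)(1) + (4)(1) = 0 ≤ 0
  (1)(1) + (-1)(1) = 0 ≤ 0
  (-2)(1) + (-3)(1) = -5 ≤ 0
  (-4)(1) + (2)(1) = -2 ≤ 0
  (2)(1) + (-4)(1) = -2 ≤ 0
and d ≥ 0, so (1, 1) + t·d stays feasible for every t ≥ 0. Along this ray z = -2u - 9v changes by -11 per unit t, so z → −∞.

Unbounded — the objective can decrease without bound over the feasible region.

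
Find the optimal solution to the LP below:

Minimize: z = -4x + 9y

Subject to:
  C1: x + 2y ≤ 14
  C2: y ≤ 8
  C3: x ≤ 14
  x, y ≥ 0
x = 14, y = 0, z = -56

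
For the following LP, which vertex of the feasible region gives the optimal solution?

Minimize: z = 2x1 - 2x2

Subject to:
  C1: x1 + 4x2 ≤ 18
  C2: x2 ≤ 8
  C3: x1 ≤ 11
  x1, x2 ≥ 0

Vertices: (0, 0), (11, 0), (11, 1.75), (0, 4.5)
Evaluating z = 2x1 - 2x2 at each vertex:
  (0, 0): z = 0
  (11, 0): z = 22
  (11, 1.75): z = 18.5
  (0, 4.5): z = -9

The smallest value is z = -9, attained at (0, 4.5).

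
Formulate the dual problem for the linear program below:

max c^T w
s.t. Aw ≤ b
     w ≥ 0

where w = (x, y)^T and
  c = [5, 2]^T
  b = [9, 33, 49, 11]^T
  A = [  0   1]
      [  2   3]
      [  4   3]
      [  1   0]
Minimize: z = 9y1 + 33y2 + 49y3 + 11y4

Subject to:
  C1: -2y2 - 4y3 - y4 ≤ -5
  C2: -y1 - 3y2 - 3y3 ≤ -2
  y1, y2, y3, y4 ≥ 0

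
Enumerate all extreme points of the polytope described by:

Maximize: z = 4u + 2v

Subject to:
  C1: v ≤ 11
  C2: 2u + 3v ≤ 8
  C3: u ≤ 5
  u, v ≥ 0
Each vertex is the intersection of two constraint boundaries that also satisfies all remaining constraints:
  u = 0 and v = 0 → (0, 0)
  2u + 3v = 8 and v = 0 → (4, 0)
  2u + 3v = 8 and u = 0 → (0, 2.667)

Vertices: (0, 0), (4, 0), (0, 2.667)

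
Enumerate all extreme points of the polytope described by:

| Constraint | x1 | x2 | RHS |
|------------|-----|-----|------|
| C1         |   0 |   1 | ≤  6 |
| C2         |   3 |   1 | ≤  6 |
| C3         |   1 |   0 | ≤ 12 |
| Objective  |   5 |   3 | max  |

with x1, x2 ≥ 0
Each vertex is the intersection of two constraint boundaries that also satisfies all remaining constraints:
  x1 = 0 and x2 = 0 → (0, 0)
  3x1 + x2 = 6 and x2 = 0 → (2, 0)
  x2 = 6 and 3x1 + x2 = 6 → (0, 6)

Vertices: (0, 0), (2, 0), (0, 6)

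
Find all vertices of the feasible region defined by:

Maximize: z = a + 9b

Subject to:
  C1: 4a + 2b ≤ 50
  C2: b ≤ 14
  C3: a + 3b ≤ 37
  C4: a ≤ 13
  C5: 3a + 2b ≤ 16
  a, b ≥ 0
Each vertex is the intersection of two constraint boundaries that also satisfies all remaining constraints:
  a = 0 and b = 0 → (0, 0)
  3a + 2b = 16 and b = 0 → (5.333, 0)
  3a + 2b = 16 and a = 0 → (0, 8)

Vertices: (0, 0), (5.333, 0), (0, 8)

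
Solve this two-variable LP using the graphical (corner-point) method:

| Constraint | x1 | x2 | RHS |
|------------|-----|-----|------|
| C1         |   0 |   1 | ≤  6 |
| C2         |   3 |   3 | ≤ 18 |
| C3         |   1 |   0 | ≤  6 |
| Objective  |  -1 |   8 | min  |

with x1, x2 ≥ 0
x1 = 6, x2 = 0, z = -6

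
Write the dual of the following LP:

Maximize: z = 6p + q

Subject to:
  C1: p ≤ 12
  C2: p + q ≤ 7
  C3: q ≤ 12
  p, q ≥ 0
Minimize: z = 12y1 + 7y2 + 12y3

Subject to:
  C1: -y1 - y2 ≤ -6
  C2: -y2 - y3 ≤ -1
  y1, y2, y3 ≥ 0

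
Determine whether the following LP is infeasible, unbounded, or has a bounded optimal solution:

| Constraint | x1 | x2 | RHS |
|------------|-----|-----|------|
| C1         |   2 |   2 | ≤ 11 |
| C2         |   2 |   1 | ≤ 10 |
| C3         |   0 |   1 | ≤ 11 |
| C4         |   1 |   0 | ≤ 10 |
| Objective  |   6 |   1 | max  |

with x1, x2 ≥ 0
The point (5, 0) satisfies every constraint, so the LP is feasible; the constraints give x1 ≤ 10 and x2 ≤ 11, which with x1, x2 ≥ 0 keep the feasible region inside a bounded box. A feasible, bounded LP attains a finite optimum at a vertex.

Evaluating z = 6x1 + x2 at each vertex:
  (0, 0): z = 0
  (5, 0): z = 30
  (4.5, 1): z = 28
  (0, 5.5): z = 5.5

Bounded optimum: z* = 30 at (5, 0).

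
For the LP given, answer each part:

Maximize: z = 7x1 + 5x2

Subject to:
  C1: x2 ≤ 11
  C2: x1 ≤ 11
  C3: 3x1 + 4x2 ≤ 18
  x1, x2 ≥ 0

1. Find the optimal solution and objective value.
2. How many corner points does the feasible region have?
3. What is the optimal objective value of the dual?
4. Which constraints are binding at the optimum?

1. x1 = 6, x2 = 0, z = 42
2. 3
3. 42 (by strong duality, equal to the primal optimum)
4. C3, x2 ≥ 0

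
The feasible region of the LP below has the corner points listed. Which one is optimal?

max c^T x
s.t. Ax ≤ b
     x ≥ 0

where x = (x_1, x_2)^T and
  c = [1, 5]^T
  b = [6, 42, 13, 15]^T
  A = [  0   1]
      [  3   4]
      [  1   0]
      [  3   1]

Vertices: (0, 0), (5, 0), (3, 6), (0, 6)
(3, 6) with z = 33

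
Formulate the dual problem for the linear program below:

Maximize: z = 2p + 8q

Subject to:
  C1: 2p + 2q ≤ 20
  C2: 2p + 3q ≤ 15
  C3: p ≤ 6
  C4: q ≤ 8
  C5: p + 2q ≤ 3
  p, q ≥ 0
Minimize: z = 20y1 + 15y2 + 6y3 + 8y4 + 3y5

Subject to:
  C1: -2y1 - 2y2 - y3 - y5 ≤ -2
  C2: -2y1 - 3y2 - y4 - 2y5 ≤ -8
  y1, y2, y3, y4, y5 ≥ 0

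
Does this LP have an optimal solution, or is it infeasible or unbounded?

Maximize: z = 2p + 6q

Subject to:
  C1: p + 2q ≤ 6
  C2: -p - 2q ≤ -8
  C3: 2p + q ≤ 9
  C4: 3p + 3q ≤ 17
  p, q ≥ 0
C1 requires p + 2q ≤ 6, while C2 (-p - 2q ≤ -8) is equivalent to p + 2q ≥ 8. Together they would need 8 ≤ p + 2q ≤ 6, which is impossible since 8 > 6. No point satisfies all constraints.

Infeasible — the constraint set is empty.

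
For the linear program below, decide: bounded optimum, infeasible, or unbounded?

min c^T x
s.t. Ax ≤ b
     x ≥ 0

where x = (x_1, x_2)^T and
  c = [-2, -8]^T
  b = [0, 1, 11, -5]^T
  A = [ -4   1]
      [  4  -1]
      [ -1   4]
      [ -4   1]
One constraint requires 4x_1 - x_2 ≤ 1, while the constraint -4x_1 + x_2 ≤ -5 is equivalent to 4x_1 - x_2 ≥ 5. Together they would need 5 ≤ 4x_1 - x_2 ≤ 1, which is impossible since 5 > 1. No point satisfies all constraints.

Infeasible — the constraint set is empty.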